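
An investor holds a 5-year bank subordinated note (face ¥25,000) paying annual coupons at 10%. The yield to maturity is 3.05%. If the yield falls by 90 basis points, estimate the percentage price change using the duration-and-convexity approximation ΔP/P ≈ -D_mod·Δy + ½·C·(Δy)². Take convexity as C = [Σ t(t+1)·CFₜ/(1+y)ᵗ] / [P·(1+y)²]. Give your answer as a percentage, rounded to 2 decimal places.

+3.84%

With y = 0.0305:
  t   CF        PV=CF/(1+0.0305)^t    t·PV        t(t+1)·PV
  1     2,500.00     2,426.0068     2,426.0068       4,852.0136
  2     2,500.00     2,354.2036     4,708.4072      14,125.2215
  3     2,500.00     2,284.5256     6,853.5767      27,414.3066
  4     2,500.00     2,216.9098     8,867.6392      44,338.1961
  5    27,500.00    23,664.2483   118,321.2414     709,927.4485
  Σ                 32,945.8940   141,176.8713     800,657.1863
P = 32,945.8940; D_Mac = 4.28511 yrs; D_mod = 4.15829 yrs; C = 22.88492.
Duration effect: -4.15829 × (-0.009) = +0.037425
Convexity effect: 0.5 × 22.88492 × (-0.009)² = +0.0009268
ΔP/P ≈ +0.037425 + 0.0009268 = +0.038351 = +3.8351%.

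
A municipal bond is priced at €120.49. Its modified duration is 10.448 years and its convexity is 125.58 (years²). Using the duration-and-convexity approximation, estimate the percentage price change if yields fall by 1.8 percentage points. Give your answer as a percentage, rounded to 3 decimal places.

Duration effect: -D_mod·Δy = -10.448 × (-0.018) = +0.188064
Convexity effect: ½·C·(Δy)² = 0.5 × 125.58 × (-0.018)² = +0.02034396
ΔP/P ≈ +0.188064 + 0.02034396 = +0.20840796
= +20.840796%.

+20.841%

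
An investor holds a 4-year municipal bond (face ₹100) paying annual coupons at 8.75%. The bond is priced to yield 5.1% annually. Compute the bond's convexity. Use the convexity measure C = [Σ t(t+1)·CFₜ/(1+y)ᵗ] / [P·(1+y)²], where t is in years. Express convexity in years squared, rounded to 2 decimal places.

15.53

With y = 0.051:
  t   CF        PV=CF/(1+0.051)^t    t·PV        t(t+1)·PV
  1         8.75         8.3254         8.3254          16.6508
  2         8.75         7.9214        15.8428          47.5285
  3         8.75         7.5370        22.6111          90.4443
  4       108.75        89.1289       356.5155       1,782.5774
  Σ                    112.9127       403.2948       1,937.2010
P = 112.9127.
Convexity = Σ t(t+1)·PV / [P·(1+y)²] = 1,937.2010 / (112.9127 × 1.104601) = 15.53197.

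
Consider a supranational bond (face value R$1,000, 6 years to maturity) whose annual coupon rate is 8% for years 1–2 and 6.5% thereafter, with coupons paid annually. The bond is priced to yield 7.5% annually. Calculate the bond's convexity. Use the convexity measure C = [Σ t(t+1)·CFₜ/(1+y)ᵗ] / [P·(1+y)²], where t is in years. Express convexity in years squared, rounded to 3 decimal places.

28.704

With y = 0.075:
  t   CF        PV=CF/(1+0.075)^t    t·PV        t(t+1)·PV
  1        80.00        74.4186        74.4186         148.8372
  2        80.00        69.2266       138.4532         415.3597
  3        65.00        52.3224       156.9673         627.8692
  4        65.00        48.6720       194.6881         973.4407
  5        65.00        45.2763       226.3816       1,358.2893
  6     1,065.00       690.0790     4,140.4741      28,983.3187
  Σ                    979.9950     4,931.3829      32,507.1149
P = 979.9950.
Convexity = Σ t(t+1)·PV / [P·(1+y)²] = 32,507.1149 / (979.9950 × 1.155625) = 28.70368.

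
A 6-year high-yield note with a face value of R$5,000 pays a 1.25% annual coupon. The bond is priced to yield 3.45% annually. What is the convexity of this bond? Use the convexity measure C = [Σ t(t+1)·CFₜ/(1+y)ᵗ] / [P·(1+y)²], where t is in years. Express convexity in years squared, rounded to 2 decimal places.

37.54

With y = 0.0345:
  t   CF        PV=CF/(1+0.0345)^t    t·PV        t(t+1)·PV
  1        62.50        60.4157        60.4157         120.8313
  2        62.50        58.4008       116.8017         350.4050
  3        62.50        56.4532       169.3596         677.4383
  4        62.50        54.5705       218.2821       1,091.4103
  5        62.50        52.7506       263.7531       1,582.5185
  6     5,062.50     4,130.3045    24,781.8268     173,472.7873
  Σ                  4,412.8953    25,610.4388     177,295.3907
P = 4,412.8953.
Convexity = Σ t(t+1)·PV / [P·(1+y)²] = 177,295.3907 / (4,412.8953 × 1.070190) = 37.54160.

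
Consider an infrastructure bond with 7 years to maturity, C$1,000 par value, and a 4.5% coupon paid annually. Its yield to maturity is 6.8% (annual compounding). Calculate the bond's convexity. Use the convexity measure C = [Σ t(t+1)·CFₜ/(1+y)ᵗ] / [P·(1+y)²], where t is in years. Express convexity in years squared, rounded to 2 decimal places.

With y = 0.068:
  t   CF        PV=CF/(1+0.068)^t    t·PV        t(t+1)·PV
  1        45.00        42.1348        42.1348          84.2697
  2        45.00        39.4521        78.9042         236.7125
  3        45.00        36.9402       110.8205         443.2819
  4        45.00        34.5882       138.3527         691.7633
  5        45.00        32.3859       161.9296         971.5776
  6        45.00        30.3239       181.9434       1,273.6036
  7     1,045.00       659.3523     4,615.4661      36,923.7285
  Σ                    875.1774     5,329.5512      40,624.9371
P = 875.1774.
Convexity = Σ t(t+1)·PV / [P·(1+y)²] = 40,624.9371 / (875.1774 × 1.140624) = 40.69622.

40.70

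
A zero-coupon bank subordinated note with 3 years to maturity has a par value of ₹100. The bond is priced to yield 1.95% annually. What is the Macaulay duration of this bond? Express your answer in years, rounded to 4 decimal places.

3.0000 years

A zero-coupon bond has a single cash flow at maturity, so its Macaulay duration equals its maturity: 3 years.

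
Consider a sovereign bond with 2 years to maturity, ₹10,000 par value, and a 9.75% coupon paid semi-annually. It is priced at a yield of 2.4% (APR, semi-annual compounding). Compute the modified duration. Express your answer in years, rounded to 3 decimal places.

Periodic yield y = 0.012. First find Macaulay duration:
  t   CF        PV=CF/(1+0.012)^t    t·PV
  1       487.50       481.7194       481.7194
  2       487.50       476.0073       952.0146
  3       487.50       470.3629     1,411.0888
  4    10,487.50     9,998.8470    39,995.3881
  Σ                 11,426.9366    42,840.2108
P = 11,426.9366; Macaulay duration = 42,840.2108 / 11,426.9366 = 3.74905 half-year periods = 1.87453 years.
Modified duration = D_Mac / (1 + y) = 1.87453 / 1.012 = 1.85230 years.

1.852 years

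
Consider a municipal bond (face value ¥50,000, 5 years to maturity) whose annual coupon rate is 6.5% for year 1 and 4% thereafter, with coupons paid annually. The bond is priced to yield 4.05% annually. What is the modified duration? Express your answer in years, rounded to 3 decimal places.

4.367 years

Periodic yield y = 0.0405. First find Macaulay duration:
  t   CF        PV=CF/(1+0.0405)^t    t·PV
  1     3,250.00     3,123.4983     3,123.4983
  2     2,000.00     1,847.3357     3,694.6714
  3     2,000.00     1,775.4308     5,326.2923
  4     2,000.00     1,706.3246     6,825.2985
  5    52,000.00    42,637.6167   213,188.0834
  Σ                 51,090.2061   232,157.8439
P = 51,090.2061; Macaulay duration = 232,157.8439 / 51,090.2061 = 4.54408 years.
Modified duration = D_Mac / (1 + y) = 4.54408 / 1.0405 = 4.36721 years.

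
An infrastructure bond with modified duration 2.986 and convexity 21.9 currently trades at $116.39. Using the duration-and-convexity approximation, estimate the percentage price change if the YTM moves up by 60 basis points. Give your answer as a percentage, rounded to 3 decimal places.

Duration effect: -D_mod·Δy = -2.986 × (+0.006) = -0.017916
Convexity effect: ½·C·(Δy)² = 0.5 × 21.9 × (0.006)² = +0.0003942
ΔP/P ≈ -0.017916 + 0.0003942 = -0.0175218
= -1.75218%.

-1.752%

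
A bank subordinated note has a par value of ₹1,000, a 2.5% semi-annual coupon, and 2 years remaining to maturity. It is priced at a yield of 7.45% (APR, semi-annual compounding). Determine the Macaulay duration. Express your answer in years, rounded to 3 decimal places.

Periodic yield y = 0.03725. Discount each cash flow and weight by its period:
  t   CF        PV=CF/(1+0.03725)^t    t·PV
  1        12.50        12.0511        12.0511
  2        12.50        11.6183        23.2366
  3        12.50        11.2011        33.6032
  4     1,012.50       874.7043     3,498.8172
  Σ                    909.5748     3,567.7081
Price P = Σ PV = 909.5748.
Macaulay duration = Σ(t·PV) / P = 3,567.7081 / 909.5748 = 3.92239 half-year periods.
In years: 3.92239 / 2 = 1.96120 years.

1.961 years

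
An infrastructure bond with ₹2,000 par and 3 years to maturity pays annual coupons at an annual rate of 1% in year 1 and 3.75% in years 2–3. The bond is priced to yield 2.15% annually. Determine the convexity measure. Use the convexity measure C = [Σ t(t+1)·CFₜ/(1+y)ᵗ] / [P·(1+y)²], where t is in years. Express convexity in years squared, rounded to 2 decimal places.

With y = 0.0215:
  t   CF        PV=CF/(1+0.0215)^t    t·PV        t(t+1)·PV
  1        20.00        19.5791        19.5791          39.1581
  2        75.00        71.8761       143.7522         431.2566
  3     2,075.00     1,946.7177     5,840.1532      23,360.6130
  Σ                  2,038.1729     6,003.4845      23,831.0277
P = 2,038.1729.
Convexity = Σ t(t+1)·PV / [P·(1+y)²] = 23,831.0277 / (2,038.1729 × 1.043462) = 11.20534.

11.21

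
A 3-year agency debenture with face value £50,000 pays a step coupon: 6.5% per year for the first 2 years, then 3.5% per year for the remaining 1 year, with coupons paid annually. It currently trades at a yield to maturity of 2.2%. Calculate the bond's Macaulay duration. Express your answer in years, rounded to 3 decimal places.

Periodic yield y = 0.022. Discount each cash flow and weight by its year:
  t   CF        PV=CF/(1+0.022)^t    t·PV
  1     3,250.00     3,180.0391     3,180.0391
  2     3,250.00     3,111.5843     6,223.1686
  3    51,750.00    48,479.4481   145,438.3442
  Σ                 54,771.0715   154,841.5519
Price P = Σ PV = 54,771.0715.
Macaulay duration = Σ(t·PV) / P = 154,841.5519 / 54,771.0715 = 2.82707 years.

2.827 years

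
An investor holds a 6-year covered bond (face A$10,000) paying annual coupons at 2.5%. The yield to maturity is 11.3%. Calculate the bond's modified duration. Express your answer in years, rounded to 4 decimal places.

Periodic yield y = 0.113. First find Macaulay duration:
  t   CF        PV=CF/(1+0.113)^t    t·PV
  1       250.00       224.6181       224.6181
  2       250.00       201.8133       403.6265
  3       250.00       181.3237       543.9710
  4       250.00       162.9144       651.6574
  5       250.00       146.3741       731.8704
  6    10,250.00     5,392.0372    32,352.2232
  Σ                  6,309.0807    34,907.9667
P = 6,309.0807; Macaulay duration = 34,907.9667 / 6,309.0807 = 5.53297 years.
Modified duration = D_Mac / (1 + y) = 5.53297 / 1.113 = 4.97122 years.

4.9712 years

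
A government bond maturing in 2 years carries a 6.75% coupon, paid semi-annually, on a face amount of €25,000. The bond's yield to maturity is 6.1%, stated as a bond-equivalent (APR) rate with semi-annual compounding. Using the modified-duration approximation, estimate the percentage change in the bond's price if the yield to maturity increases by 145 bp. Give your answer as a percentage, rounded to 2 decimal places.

-2.68%

Periodic yield y = 0.0305. Modified duration first:
  t   CF        PV=CF/(1+0.0305)^t    t·PV
  1       843.75       818.7773       818.7773
  2       843.75       794.5437     1,589.0874
  3       843.75       771.0274     2,313.0821
  4    25,843.75    22,917.3051    91,669.2204
  Σ                 25,301.6535    96,390.1673
P = 25,301.6535; D_Mac = 3.80964 half-year periods = 1.90482 yrs; D_mod = 1.90482/(1+0.0305) = 1.84844 yrs.
ΔP/P ≈ -D_mod · Δy = -1.84844 × (+0.0145) = -0.026802 = -2.6802%.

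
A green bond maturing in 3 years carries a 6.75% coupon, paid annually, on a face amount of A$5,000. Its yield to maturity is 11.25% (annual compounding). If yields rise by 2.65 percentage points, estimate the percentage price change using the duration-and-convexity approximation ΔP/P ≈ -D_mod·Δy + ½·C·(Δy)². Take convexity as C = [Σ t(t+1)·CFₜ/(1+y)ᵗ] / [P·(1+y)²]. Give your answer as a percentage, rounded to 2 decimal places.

-6.36%

With y = 0.1125:
  t   CF        PV=CF/(1+0.1125)^t    t·PV        t(t+1)·PV
  1       337.50       303.3708       303.3708         606.7416
  2       337.50       272.6928       545.3857       1,636.1571
  3     5,337.50     3,876.4825    11,629.4475      46,517.7901
  Σ                  4,452.5461    12,478.2040      48,760.6888
P = 4,452.5461; D_Mac = 2.80249 yrs; D_mod = 2.51909 yrs; C = 8.84833.
Duration effect: -2.51909 × (+0.0265) = -0.066756
Convexity effect: 0.5 × 8.84833 × (0.0265)² = +0.0031069
ΔP/P ≈ -0.066756 + 0.0031069 = -0.063649 = -6.3649%.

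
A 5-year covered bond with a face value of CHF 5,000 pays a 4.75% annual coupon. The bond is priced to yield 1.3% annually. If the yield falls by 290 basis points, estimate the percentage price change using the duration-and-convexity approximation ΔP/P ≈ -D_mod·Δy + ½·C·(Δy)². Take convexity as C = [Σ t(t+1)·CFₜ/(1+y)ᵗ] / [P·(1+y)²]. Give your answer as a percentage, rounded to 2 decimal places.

+14.28%

With y = 0.013:
  t   CF        PV=CF/(1+0.013)^t    t·PV        t(t+1)·PV
  1       237.50       234.4521       234.4521         468.9042
  2       237.50       231.4434       462.8867       1,388.6602
  3       237.50       228.4732       685.4196       2,741.6785
  4       237.50       225.5412       902.1647       4,510.8234
  5     5,237.50     4,909.9471    24,549.7353     147,298.4117
  Σ                  5,829.8569    26,834.6584     156,408.4780
P = 5,829.8569; D_Mac = 4.60297 yrs; D_mod = 4.54390 yrs; C = 26.14469.
Duration effect: -4.54390 × (-0.029) = +0.131773
Convexity effect: 0.5 × 26.14469 × (-0.029)² = +0.0109938
ΔP/P ≈ +0.131773 + 0.0109938 = +0.142767 = +14.2767%.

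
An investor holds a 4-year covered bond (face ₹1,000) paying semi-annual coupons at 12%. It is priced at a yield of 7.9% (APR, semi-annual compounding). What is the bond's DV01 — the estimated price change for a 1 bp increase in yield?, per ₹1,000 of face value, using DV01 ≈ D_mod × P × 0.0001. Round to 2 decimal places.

₹0.37

Periodic yield y = 0.0395.
  t   CF        PV=CF/(1+0.0395)^t    t·PV
  1        60.00        57.7201        57.7201
  2        60.00        55.5268       111.0535
  3        60.00        53.4168       160.2504
  4        60.00        51.3870       205.5480
  5        60.00        49.4343       247.1717
  6        60.00        47.5559       285.3353
  7        60.00        45.7488       320.2417
  8     1,060.00       777.5170     6,220.1363
  Σ                  1,138.3067     7,607.4570
P = 1,138.3067; D_Mac = 6.68313 half-year periods = 3.34157 yrs; D_mod = 3.21459 yrs.
DV01 ≈ 3.21459 × 1,138.3067 × 0.0001 = 0.365919.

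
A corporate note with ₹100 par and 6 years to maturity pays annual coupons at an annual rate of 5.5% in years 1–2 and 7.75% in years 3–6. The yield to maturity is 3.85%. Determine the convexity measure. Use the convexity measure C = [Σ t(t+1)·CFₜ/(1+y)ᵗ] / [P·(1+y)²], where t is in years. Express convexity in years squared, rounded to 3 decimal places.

32.353

With y = 0.0385:
  t   CF        PV=CF/(1+0.0385)^t    t·PV        t(t+1)·PV
  1         5.50         5.2961         5.2961          10.5922
  2         5.50         5.0998        10.1995          30.5986
  3         7.75         6.9196        20.7589          83.0354
  4         7.75         6.6631        26.6524         133.2618
  5         7.75         6.4161        32.0804         192.4821
  6       107.75        85.8971       515.3823       3,607.6763
  Σ                    116.2917       610.3695       4,057.6464
P = 116.2917.
Convexity = Σ t(t+1)·PV / [P·(1+y)²] = 4,057.6464 / (116.2917 × 1.078482) = 32.35285.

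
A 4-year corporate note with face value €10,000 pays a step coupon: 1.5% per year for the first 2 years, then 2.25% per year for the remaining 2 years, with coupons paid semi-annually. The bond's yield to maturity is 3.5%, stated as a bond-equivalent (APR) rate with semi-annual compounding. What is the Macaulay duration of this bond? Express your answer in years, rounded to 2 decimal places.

Periodic yield y = 0.0175. Discount each cash flow and weight by its period:
  t   CF        PV=CF/(1+0.0175)^t    t·PV
  1        75.00        73.7101        73.7101
  2        75.00        72.4423       144.8847
  3        75.00        71.1964       213.5892
  4        75.00        69.9719       279.8876
  5       112.50       103.1527       515.7633
  6       112.50       101.3785       608.2712
  7       112.50        99.6349       697.4445
  8    10,112.50     8,802.0370    70,416.2963
  Σ                  9,393.5238    72,949.8467
Price P = Σ PV = 9,393.5238.
Macaulay duration = Σ(t·PV) / P = 72,949.8467 / 9,393.5238 = 7.76597 half-year periods.
In years: 7.76597 / 2 = 3.88299 years.

3.88 years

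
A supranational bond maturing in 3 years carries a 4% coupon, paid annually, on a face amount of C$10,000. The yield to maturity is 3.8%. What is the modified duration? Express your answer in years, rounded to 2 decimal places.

Periodic yield y = 0.038. First find Macaulay duration:
  t   CF        PV=CF/(1+0.038)^t    t·PV
  1       400.00       385.3565       385.3565
  2       400.00       371.2490       742.4980
  3    10,400.00     9,299.1077    27,897.3232
  Σ                 10,055.7132    29,025.1776
P = 10,055.7132; Macaulay duration = 29,025.1776 / 10,055.7132 = 2.88644 years.
Modified duration = D_Mac / (1 + y) = 2.88644 / 1.038 = 2.78077 years.

2.78 years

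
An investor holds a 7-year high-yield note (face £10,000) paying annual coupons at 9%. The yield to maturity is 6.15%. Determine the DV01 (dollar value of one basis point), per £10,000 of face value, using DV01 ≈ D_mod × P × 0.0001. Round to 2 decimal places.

Periodic yield y = 0.0615.
  t   CF        PV=CF/(1+0.0615)^t    t·PV
  1       900.00       847.8568       847.8568
  2       900.00       798.7346     1,597.4693
  3       900.00       752.4584     2,257.3753
  4       900.00       708.8633     2,835.4534
  5       900.00       667.7940     3,338.9700
  6       900.00       629.1041     3,774.6246
  7    10,900.00     7,177.7199    50,244.0395
  Σ                 11,582.5312    64,895.7889
P = 11,582.5312; D_Mac = 5.60290 yrs; D_mod = 5.27829 yrs.
DV01 ≈ 5.27829 × 11,582.5312 × 0.0001 = 6.113593.

£6.11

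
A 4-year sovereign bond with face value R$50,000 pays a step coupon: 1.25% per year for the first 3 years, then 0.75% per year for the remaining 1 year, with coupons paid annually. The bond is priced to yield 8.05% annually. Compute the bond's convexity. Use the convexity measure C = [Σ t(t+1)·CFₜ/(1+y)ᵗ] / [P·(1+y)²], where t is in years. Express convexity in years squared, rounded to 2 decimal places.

With y = 0.0805:
  t   CF        PV=CF/(1+0.0805)^t    t·PV        t(t+1)·PV
  1       625.00       578.4359       578.4359       1,156.8718
  2       625.00       535.3410     1,070.6819       3,212.0458
  3       625.00       495.4567     1,486.3701       5,945.4804
  4    50,375.00    36,958.6394   147,834.5575     739,172.7873
  Σ                 38,567.8729   150,970.0454     749,487.1853
P = 38,567.8729.
Convexity = Σ t(t+1)·PV / [P·(1+y)²] = 749,487.1853 / (38,567.8729 × 1.167480) = 16.64520.

16.65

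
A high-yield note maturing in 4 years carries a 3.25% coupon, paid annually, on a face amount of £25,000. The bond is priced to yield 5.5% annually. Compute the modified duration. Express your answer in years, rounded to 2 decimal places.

Periodic yield y = 0.055. First find Macaulay duration:
  t   CF        PV=CF/(1+0.055)^t    t·PV
  1       812.50       770.1422       770.1422
  2       812.50       729.9926     1,459.9852
  3       812.50       691.9361     2,075.8083
  4    25,812.50    20,836.2822    83,345.1287
  Σ                 23,028.3531    87,651.0644
P = 23,028.3531; Macaulay duration = 87,651.0644 / 23,028.3531 = 3.80622 years.
Modified duration = D_Mac / (1 + y) = 3.80622 / 1.055 = 3.60780 years.

3.61 years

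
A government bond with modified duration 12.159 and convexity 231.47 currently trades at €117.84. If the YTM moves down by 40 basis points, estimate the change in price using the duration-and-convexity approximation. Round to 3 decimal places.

+€5.949

Duration effect: -D_mod·Δy = -12.159 × (-0.004) = +0.048636
Convexity effect: ½·C·(Δy)² = 0.5 × 231.47 × (-0.004)² = +0.00185176
ΔP/P ≈ +0.048636 + 0.00185176 = +0.05048776
ΔP ≈ 117.84 × (+0.05048776) = +5.9494776384.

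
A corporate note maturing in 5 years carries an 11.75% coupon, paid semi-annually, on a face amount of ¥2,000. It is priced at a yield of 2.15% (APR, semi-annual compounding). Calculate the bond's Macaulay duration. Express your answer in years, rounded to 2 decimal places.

Periodic yield y = 0.01075. Discount each cash flow and weight by its period:
  t   CF        PV=CF/(1+0.01075)^t    t·PV
  1       117.50       116.2503       116.2503
  2       117.50       115.0139       230.0278
  3       117.50       113.7907       341.3720
  4       117.50       112.5804       450.3217
  5       117.50       111.3831       556.9153
  6       117.50       110.1984       661.1905
  7       117.50       109.0264       763.1847
  8       117.50       107.8668       862.9345
  9       117.50       106.7196       960.4762
  10    2,117.50     1,902.7684    19,027.6835
  Σ                  2,905.5979    23,970.3566
Price P = Σ PV = 2,905.5979.
Macaulay duration = Σ(t·PV) / P = 23,970.3566 / 2,905.5979 = 8.24972 half-year periods.
In years: 8.24972 / 2 = 4.12486 years.

4.12 years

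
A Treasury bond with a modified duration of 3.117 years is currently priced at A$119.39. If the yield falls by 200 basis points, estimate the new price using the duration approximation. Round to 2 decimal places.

Duration approximation: ΔP/P ≈ -D_mod · Δy = -3.117 × (-0.02) = +0.062340.
New price ≈ 119.39 × (1 + 0.062340) = 126.8327726.

A$126.83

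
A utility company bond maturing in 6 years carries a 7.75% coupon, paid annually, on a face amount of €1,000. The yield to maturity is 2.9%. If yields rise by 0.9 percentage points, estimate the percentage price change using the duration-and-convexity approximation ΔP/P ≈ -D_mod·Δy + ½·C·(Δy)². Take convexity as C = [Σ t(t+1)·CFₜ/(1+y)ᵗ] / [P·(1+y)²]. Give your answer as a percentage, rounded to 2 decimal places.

-4.36%

With y = 0.029:
  t   CF        PV=CF/(1+0.029)^t    t·PV        t(t+1)·PV
  1        77.50        75.3158        75.3158         150.6317
  2        77.50        73.1932       146.3865         439.1594
  3        77.50        71.1305       213.3914         853.5654
  4        77.50        69.1258       276.5032       1,382.5161
  5        77.50        67.1777       335.8883       2,015.3296
  6     1,077.50       907.6638     5,445.9830      38,121.8809
  Σ                  1,263.6068     6,493.4682      42,963.0832
P = 1,263.6068; D_Mac = 5.13884 yrs; D_mod = 4.99401 yrs; C = 32.11092.
Duration effect: -4.99401 × (+0.009) = -0.044946
Convexity effect: 0.5 × 32.11092 × (0.009)² = +0.0013005
ΔP/P ≈ -0.044946 + 0.0013005 = -0.043646 = -4.3646%.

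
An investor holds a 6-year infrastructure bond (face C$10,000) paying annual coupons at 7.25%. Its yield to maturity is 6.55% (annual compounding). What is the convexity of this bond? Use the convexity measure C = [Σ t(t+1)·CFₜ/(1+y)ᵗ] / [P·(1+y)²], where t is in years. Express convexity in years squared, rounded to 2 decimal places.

With y = 0.0655:
  t   CF        PV=CF/(1+0.0655)^t    t·PV        t(t+1)·PV
  1       725.00       680.4317       680.4317       1,360.8634
  2       725.00       638.6032     1,277.2064       3,831.6193
  3       725.00       599.3460     1,798.0381       7,192.1525
  4       725.00       562.5022     2,250.0086      11,250.0431
  5       725.00       527.9232     2,639.6159      15,837.6956
  6    10,725.00     7,329.5376    43,977.2255     307,840.5788
  Σ                 10,338.3439    52,622.5264     347,312.9528
P = 10,338.3439.
Convexity = Σ t(t+1)·PV / [P·(1+y)²] = 347,312.9528 / (10,338.3439 × 1.135290) = 29.59124.

29.59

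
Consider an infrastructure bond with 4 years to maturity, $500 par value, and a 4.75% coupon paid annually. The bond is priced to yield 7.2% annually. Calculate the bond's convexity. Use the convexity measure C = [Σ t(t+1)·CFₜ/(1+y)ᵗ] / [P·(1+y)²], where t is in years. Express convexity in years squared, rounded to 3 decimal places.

15.806

With y = 0.072:
  t   CF        PV=CF/(1+0.072)^t    t·PV        t(t+1)·PV
  1        23.75        22.1549        22.1549          44.3097
  2        23.75        20.6668        41.3337         124.0010
  3        23.75        19.2788        57.8363         231.3452
  4       523.75       396.5929     1,586.3715       7,931.8573
  Σ                    458.6933     1,707.6963       8,331.5132
P = 458.6933.
Convexity = Σ t(t+1)·PV / [P·(1+y)²] = 8,331.5132 / (458.6933 × 1.149184) = 15.80563.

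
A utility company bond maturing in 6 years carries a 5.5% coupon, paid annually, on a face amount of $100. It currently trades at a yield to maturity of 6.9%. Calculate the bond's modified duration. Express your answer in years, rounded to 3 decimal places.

Periodic yield y = 0.069. First find Macaulay duration:
  t   CF        PV=CF/(1+0.069)^t    t·PV
  1         5.50         5.1450         5.1450
  2         5.50         4.8129         9.6258
  3         5.50         4.5022        13.5067
  4         5.50         4.2116        16.8466
  5         5.50         3.9398        19.6990
  6       105.50        70.6946       424.1676
  Σ                     93.3062       488.9907
P = 93.3062; Macaulay duration = 488.9907 / 93.3062 = 5.24071 years.
Modified duration = D_Mac / (1 + y) = 5.24071 / 1.069 = 4.90244 years.

4.902 years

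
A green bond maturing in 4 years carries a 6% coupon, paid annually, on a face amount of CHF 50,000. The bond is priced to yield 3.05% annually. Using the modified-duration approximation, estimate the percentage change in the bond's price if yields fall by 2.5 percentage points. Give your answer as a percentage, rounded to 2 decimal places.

Periodic yield y = 0.0305. Modified duration first:
  t   CF        PV=CF/(1+0.0305)^t    t·PV
  1     3,000.00     2,911.2082     2,911.2082
  2     3,000.00     2,825.0443     5,650.0886
  3     3,000.00     2,741.4307     8,224.2920
  4    53,000.00    46,998.4879   187,993.9515
  Σ                 55,476.1710   204,779.5402
P = 55,476.1710; D_Mac = 3.69131 yrs; D_mod = 3.69131/(1+0.0305) = 3.58205 yrs.
ΔP/P ≈ -D_mod · Δy = -3.58205 × (-0.025) = +0.089551 = +8.9551%.

+8.96%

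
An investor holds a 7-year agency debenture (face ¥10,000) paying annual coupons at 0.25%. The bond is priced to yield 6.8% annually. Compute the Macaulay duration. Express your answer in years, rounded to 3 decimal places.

Periodic yield y = 0.068. Discount each cash flow and weight by its year:
  t   CF        PV=CF/(1+0.068)^t    t·PV
  1        25.00        23.4082        23.4082
  2        25.00        21.9178        43.8357
  3        25.00        20.5223        61.5669
  4        25.00        19.2156        76.8626
  5        25.00        17.9922        89.9609
  6        25.00        16.8466       101.0797
  7    10,025.00     6,325.3653    44,277.5572
  Σ                  6,445.2681    44,674.2711
Price P = Σ PV = 6,445.2681.
Macaulay duration = Σ(t·PV) / P = 44,674.2711 / 6,445.2681 = 6.93133 years.

6.931 years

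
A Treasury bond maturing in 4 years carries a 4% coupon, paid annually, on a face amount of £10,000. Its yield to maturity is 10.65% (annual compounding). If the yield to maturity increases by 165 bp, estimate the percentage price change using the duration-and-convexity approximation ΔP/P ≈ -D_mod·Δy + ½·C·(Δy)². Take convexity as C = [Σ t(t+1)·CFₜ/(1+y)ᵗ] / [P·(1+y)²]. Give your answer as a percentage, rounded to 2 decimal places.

-5.38%

With y = 0.1065:
  t   CF        PV=CF/(1+0.1065)^t    t·PV        t(t+1)·PV
  1       400.00       361.5002       361.5002         723.0005
  2       400.00       326.7060       653.4121       1,960.2362
  3       400.00       295.2608       885.7823       3,543.1291
  4    10,400.00     6,937.8941    27,751.5764     138,757.8819
  Σ                  7,921.3611    29,652.2710     144,984.2477
P = 7,921.3611; D_Mac = 3.74333 yrs; D_mod = 3.38304 yrs; C = 14.94921.
Duration effect: -3.38304 × (+0.0165) = -0.055820
Convexity effect: 0.5 × 14.94921 × (0.0165)² = +0.0020350
ΔP/P ≈ -0.055820 + 0.0020350 = -0.053785 = -5.3785%.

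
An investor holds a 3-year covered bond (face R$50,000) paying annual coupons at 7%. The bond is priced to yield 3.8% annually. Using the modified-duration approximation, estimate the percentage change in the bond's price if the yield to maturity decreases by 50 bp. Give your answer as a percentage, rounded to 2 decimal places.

+1.36%

Periodic yield y = 0.038. Modified duration first:
  t   CF        PV=CF/(1+0.038)^t    t·PV
  1     3,500.00     3,371.8690     3,371.8690
  2     3,500.00     3,248.4287     6,496.8574
  3    53,500.00    47,836.7561   143,510.2682
  Σ                 54,457.0537   153,378.9946
P = 54,457.0537; D_Mac = 2.81651 yrs; D_mod = 2.81651/(1+0.038) = 2.71340 yrs.
ΔP/P ≈ -D_mod · Δy = -2.71340 × (-0.005) = +0.013567 = +1.3567%.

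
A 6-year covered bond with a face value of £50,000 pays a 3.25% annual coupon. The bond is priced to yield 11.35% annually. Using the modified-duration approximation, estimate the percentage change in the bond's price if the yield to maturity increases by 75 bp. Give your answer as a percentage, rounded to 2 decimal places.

-3.65%

Periodic yield y = 0.1135. Modified duration first:
  t   CF        PV=CF/(1+0.1135)^t    t·PV
  1     1,625.00     1,459.3624     1,459.3624
  2     1,625.00     1,310.6083     2,621.2167
  3     1,625.00     1,177.0169     3,531.0507
  4     1,625.00     1,057.0426     4,228.1703
  5     1,625.00       949.2973     4,746.4866
  6    51,625.00    27,084.3699   162,506.2194
  Σ                 33,037.6974   179,092.5061
P = 33,037.6974; D_Mac = 5.42085 yrs; D_mod = 5.42085/(1+0.1135) = 4.86830 yrs.
ΔP/P ≈ -D_mod · Δy = -4.86830 × (+0.0075) = -0.036512 = -3.6512%.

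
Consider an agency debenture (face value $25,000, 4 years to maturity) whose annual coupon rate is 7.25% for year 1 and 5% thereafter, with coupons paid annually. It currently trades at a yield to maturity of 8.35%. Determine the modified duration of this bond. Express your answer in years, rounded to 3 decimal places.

Periodic yield y = 0.0835. First find Macaulay duration:
  t   CF        PV=CF/(1+0.0835)^t    t·PV
  1     1,812.50     1,672.8196     1,672.8196
  2     1,250.00     1,064.7611     2,129.5222
  3     1,250.00       982.7052     2,948.1157
  4    26,250.00    19,046.4326    76,185.7306
  Σ                 22,766.7185    82,936.1880
P = 22,766.7185; Macaulay duration = 82,936.1880 / 22,766.7185 = 3.64287 years.
Modified duration = D_Mac / (1 + y) = 3.64287 / 1.0835 = 3.36213 years.

3.362 years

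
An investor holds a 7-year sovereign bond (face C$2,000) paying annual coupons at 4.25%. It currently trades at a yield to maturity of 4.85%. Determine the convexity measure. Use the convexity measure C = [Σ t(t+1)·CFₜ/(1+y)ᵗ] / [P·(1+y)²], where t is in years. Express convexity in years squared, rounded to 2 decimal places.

With y = 0.0485:
  t   CF        PV=CF/(1+0.0485)^t    t·PV        t(t+1)·PV
  1        85.00        81.0682        81.0682         162.1364
  2        85.00        77.3183       154.6365         463.9095
  3        85.00        73.7418       221.2253         884.9014
  4        85.00        70.3307       281.3230       1,406.6148
  5        85.00        67.0775       335.3874       2,012.3245
  6        85.00        63.9747       383.8483       2,686.9378
  7     2,085.00     1,496.6733    10,476.7132      83,813.7057
  Σ                  1,930.1845    11,934.2019      91,430.5300
P = 1,930.1845.
Convexity = Σ t(t+1)·PV / [P·(1+y)²] = 91,430.5300 / (1,930.1845 × 1.099352) = 43.08792.

43.09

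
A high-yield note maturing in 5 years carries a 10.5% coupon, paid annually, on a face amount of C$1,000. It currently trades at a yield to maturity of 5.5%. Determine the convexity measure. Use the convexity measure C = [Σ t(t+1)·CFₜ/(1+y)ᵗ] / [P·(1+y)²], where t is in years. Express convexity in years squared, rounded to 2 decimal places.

21.39

With y = 0.055:
  t   CF        PV=CF/(1+0.055)^t    t·PV        t(t+1)·PV
  1       105.00        99.5261        99.5261         199.0521
  2       105.00        94.3375       188.6750         566.0250
  3       105.00        89.4194       268.2583       1,073.0332
  4       105.00        84.7578       339.0310       1,695.1552
  5     1,105.00       845.4735     4,227.3673      25,364.2038
  Σ                  1,213.5142     5,122.8577      28,897.4694
P = 1,213.5142.
Convexity = Σ t(t+1)·PV / [P·(1+y)²] = 28,897.4694 / (1,213.5142 × 1.113025) = 21.39489.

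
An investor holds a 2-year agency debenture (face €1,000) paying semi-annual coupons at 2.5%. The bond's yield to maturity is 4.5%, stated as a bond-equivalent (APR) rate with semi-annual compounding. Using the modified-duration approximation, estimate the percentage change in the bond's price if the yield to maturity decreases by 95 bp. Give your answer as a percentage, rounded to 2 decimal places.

+1.82%

Periodic yield y = 0.0225. Modified duration first:
  t   CF        PV=CF/(1+0.0225)^t    t·PV
  1        12.50        12.2249        12.2249
  2        12.50        11.9559        23.9119
  3        12.50        11.6928        35.0785
  4     1,012.50       926.2789     3,705.1155
  Σ                    962.1526     3,776.3309
P = 962.1526; D_Mac = 3.92488 half-year periods = 1.96244 yrs; D_mod = 1.96244/(1+0.0225) = 1.91926 yrs.
ΔP/P ≈ -D_mod · Δy = -1.91926 × (-0.0095) = +0.018233 = +1.8233%.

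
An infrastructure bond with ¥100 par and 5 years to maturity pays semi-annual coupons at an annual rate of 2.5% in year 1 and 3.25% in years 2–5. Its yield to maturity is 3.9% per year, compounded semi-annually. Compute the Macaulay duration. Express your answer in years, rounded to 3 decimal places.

4.678 years

Periodic yield y = 0.0195. Discount each cash flow and weight by its period:
  t   CF        PV=CF/(1+0.0195)^t    t·PV
  1        1.250         1.2261         1.2261
  2        1.250         1.2026         2.4053
  3        1.625         1.5335         4.6006
  4        1.625         1.5042         6.0168
  5        1.625         1.4754         7.3771
  6        1.625         1.4472         8.6832
  7        1.625         1.4195         9.9367
  8        1.625         1.3924        11.1390
  9        1.625         1.3657        12.2917
  10     101.625        83.7777       837.7767
  Σ                     96.3444       901.4531
Price P = Σ PV = 96.3444.
Macaulay duration = Σ(t·PV) / P = 901.4531 / 96.3444 = 9.35657 half-year periods.
In years: 9.35657 / 2 = 4.67829 years.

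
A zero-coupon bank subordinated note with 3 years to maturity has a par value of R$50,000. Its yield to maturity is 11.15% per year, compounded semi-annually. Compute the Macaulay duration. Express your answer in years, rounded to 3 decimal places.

3.000 years

A zero-coupon bond has a single cash flow at maturity, so its Macaulay duration equals its maturity: 3 years.
(Equivalently: 6 semi-annual periods ÷ 2 = 3 years.)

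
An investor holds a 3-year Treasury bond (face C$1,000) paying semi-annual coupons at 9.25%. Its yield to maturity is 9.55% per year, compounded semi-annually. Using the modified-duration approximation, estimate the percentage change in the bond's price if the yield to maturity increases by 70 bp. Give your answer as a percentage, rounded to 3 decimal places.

-1.794%

Periodic yield y = 0.04775. Modified duration first:
  t   CF        PV=CF/(1+0.04775)^t    t·PV
  1        46.25        44.1422        44.1422
  2        46.25        42.1305        84.2610
  3        46.25        40.2104       120.6313
  4        46.25        38.3779       153.5115
  5        46.25        36.6289       183.1443
  6     1,046.25       790.8415     4,745.0490
  Σ                    992.3314     5,330.7393
P = 992.3314; D_Mac = 5.37193 half-year periods = 2.68597 yrs; D_mod = 2.68597/(1+0.04775) = 2.56356 yrs.
ΔP/P ≈ -D_mod · Δy = -2.56356 × (+0.007) = -0.017945 = -1.7945%.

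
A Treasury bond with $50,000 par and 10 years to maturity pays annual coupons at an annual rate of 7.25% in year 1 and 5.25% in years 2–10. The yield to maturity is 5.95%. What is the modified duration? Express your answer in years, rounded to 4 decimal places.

7.3926 years

Periodic yield y = 0.0595. First find Macaulay duration:
  t   CF        PV=CF/(1+0.0595)^t    t·PV
  1     3,625.00     3,421.4252     3,421.4252
  2     2,625.00     2,338.4462     4,676.8924
  3     2,625.00     2,207.1224     6,621.3673
  4     2,625.00     2,083.1736     8,332.6944
  5     2,625.00     1,966.1856     9,830.9278
  6     2,625.00     1,855.7674    11,134.6044
  7     2,625.00     1,751.5502    12,260.8512
  8     2,625.00     1,653.1856    13,225.4850
  9     2,625.00     1,560.3451    14,043.1058
  10   52,625.00    29,524.4964   295,244.9639
  Σ                 48,361.6977   378,792.3173
P = 48,361.6977; Macaulay duration = 378,792.3173 / 48,361.6977 = 7.83249 years.
Modified duration = D_Mac / (1 + y) = 7.83249 / 1.0595 = 7.39262 years.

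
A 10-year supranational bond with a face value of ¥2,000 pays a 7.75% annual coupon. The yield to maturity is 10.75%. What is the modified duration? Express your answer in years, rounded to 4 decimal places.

6.3281 years

Periodic yield y = 0.1075. First find Macaulay duration:
  t   CF        PV=CF/(1+0.1075)^t    t·PV
  1       155.00       139.9549       139.9549
  2       155.00       126.3701       252.7401
  3       155.00       114.1039       342.3117
  4       155.00       103.0284       412.1134
  5       155.00        93.0279       465.1393
  6       155.00        83.9981       503.9884
  7       155.00        75.8448       530.9133
  8       155.00        68.4828       547.8628
  9       155.00        61.8355       556.5198
  10    2,155.00       776.2649     7,762.6486
  Σ                  1,642.9111    11,514.1922
P = 1,642.9111; Macaulay duration = 11,514.1922 / 1,642.9111 = 7.00841 years.
Modified duration = D_Mac / (1 + y) = 7.00841 / 1.1075 = 6.32813 years.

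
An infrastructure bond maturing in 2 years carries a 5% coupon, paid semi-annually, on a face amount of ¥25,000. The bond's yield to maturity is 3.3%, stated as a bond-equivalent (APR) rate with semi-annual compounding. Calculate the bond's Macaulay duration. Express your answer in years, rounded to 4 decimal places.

Periodic yield y = 0.0165. Discount each cash flow and weight by its period:
  t   CF        PV=CF/(1+0.0165)^t    t·PV
  1       625.00       614.8549       614.8549
  2       625.00       604.8745     1,209.7489
  3       625.00       595.0560     1,785.1681
  4    25,625.00    24,001.2766    96,005.1064
  Σ                 25,816.0620    99,614.8784
Price P = Σ PV = 25,816.0620.
Macaulay duration = Σ(t·PV) / P = 99,614.8784 / 25,816.0620 = 3.85864 half-year periods.
In years: 3.85864 / 2 = 1.92932 years.

1.9293 years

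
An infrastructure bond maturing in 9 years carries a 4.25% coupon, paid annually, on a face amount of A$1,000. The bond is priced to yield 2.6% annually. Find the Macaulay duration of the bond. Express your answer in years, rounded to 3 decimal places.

7.756 years

Periodic yield y = 0.026. Discount each cash flow and weight by its year:
  t   CF        PV=CF/(1+0.026)^t    t·PV
  1        42.50        41.4230        41.4230
  2        42.50        40.3733        80.7466
  3        42.50        39.3502       118.0506
  4        42.50        38.3530       153.4121
  5        42.50        37.3811       186.9055
  6        42.50        36.4338       218.6029
  7        42.50        35.5106       248.5739
  8        42.50        34.6107       276.8854
  9     1,042.50       827.4653     7,447.1881
  Σ                  1,130.9010     8,771.7881
Price P = Σ PV = 1,130.9010.
Macaulay duration = Σ(t·PV) / P = 8,771.7881 / 1,130.9010 = 7.75646 years.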